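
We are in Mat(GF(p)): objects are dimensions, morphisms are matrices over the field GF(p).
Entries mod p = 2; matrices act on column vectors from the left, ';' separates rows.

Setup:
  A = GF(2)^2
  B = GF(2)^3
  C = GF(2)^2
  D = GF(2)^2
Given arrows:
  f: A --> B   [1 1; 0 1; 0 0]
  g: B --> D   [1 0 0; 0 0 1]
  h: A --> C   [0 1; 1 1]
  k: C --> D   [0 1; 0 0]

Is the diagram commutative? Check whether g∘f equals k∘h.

Answer: COMMUTES

Trace:
Path 1 = f;g:
  e0=[1,0] f-->[1,0,0] g-->[1,0]
  e1=[0,1] f-->[1,1,0] g-->[1,0]
  result₁ = [1 1; 0 0]
Path 2 = h;k:
  e0=[1,0] h-->[0,1] k-->[1,0]
  e1=[0,1] h-->[1,1] k-->[1,0]
  result₂ = [1 1; 0 0]
Equal? same morphism ✓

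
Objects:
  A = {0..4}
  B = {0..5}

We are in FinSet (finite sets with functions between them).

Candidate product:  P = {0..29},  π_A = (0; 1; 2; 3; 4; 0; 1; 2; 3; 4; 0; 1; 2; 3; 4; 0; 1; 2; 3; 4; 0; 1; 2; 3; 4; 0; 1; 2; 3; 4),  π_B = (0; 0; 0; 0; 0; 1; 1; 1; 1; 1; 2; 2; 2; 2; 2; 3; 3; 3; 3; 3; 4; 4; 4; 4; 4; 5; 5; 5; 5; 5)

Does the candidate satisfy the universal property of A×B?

|A|·|B| = 5·6 = 30;  |P| = 30
Check the pairing map k ↦ (π_A(k), π_B(k)):
  0 ↦ (0,0)
  1 ↦ (1,0)
  2 ↦ (2,0)
  3 ↦ (3,0)
  4 ↦ (4,0)
  5 ↦ (0,1)
  6 ↦ (1,1)
  7 ↦ (2,1)
  8 ↦ (3,1)
  9 ↦ (4,1)
  10 ↦ (0,2)
  11 ↦ (1,2)
  12 ↦ (2,2)
  13 ↦ (3,2)
  14 ↦ (4,2)
  15 ↦ (0,3)
  16 ↦ (1,3)
  17 ↦ (2,3)
  18 ↦ (3,3)
  19 ↦ (4,3)
  20 ↦ (0,4)
  21 ↦ (1,4)
  22 ↦ (2,4)
  23 ↦ (3,4)
  24 ↦ (4,4)
  25 ↦ (0,5)
  26 ↦ (1,5)
  27 ↦ (2,5)
  28 ↦ (3,5)
  29 ↦ (4,5)
distinct pairs in image: 30 / 30 needed
  → bijection onto A×B; projections well-typed.

Answer: VALID PRODUCT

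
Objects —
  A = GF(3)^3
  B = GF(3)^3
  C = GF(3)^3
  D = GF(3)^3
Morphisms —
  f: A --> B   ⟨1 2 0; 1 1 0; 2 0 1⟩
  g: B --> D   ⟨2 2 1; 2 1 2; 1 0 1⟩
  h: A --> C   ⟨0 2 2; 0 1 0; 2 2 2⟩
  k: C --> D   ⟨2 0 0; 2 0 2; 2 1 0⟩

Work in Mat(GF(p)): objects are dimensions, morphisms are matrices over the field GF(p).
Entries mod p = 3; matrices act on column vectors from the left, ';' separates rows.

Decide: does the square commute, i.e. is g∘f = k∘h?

Answer: DOES NOT COMMUTE

Derivation:
Path 1 = f;g:
  e0=[1,0,0] f-->[1,1,2] g-->[0,1,0]
  e1=[0,1,0] f-->[2,1,0] g-->[0,2,2]
  e2=[0,0,1] f-->[0,0,1] g-->[1,2,1]
  result₁ = ⟨0 0 1; 1 2 2; 0 2 1⟩
Path 2 = h;k:
  e0=[1,0,0] h-->[0,0,2] k-->[0,1,0]
  e1=[0,1,0] h-->[2,1,2] k-->[1,2,2]
  e2=[0,0,1] h-->[2,0,2] k-->[1,2,1]
  result₂ = ⟨0 1 1; 1 2 2; 0 2 1⟩
Equal? NO — does not commute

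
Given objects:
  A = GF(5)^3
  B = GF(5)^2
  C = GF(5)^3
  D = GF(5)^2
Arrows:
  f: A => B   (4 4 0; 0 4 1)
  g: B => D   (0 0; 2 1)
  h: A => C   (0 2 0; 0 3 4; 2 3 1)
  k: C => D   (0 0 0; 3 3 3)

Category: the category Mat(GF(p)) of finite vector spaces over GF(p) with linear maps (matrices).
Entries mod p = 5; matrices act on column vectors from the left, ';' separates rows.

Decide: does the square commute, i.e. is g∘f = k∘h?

Path 1 = f;g:
  e0=[1,0,0] f=>[4,0] g=>[0,3]
  e1=[0,1,0] f=>[4,4] g=>[0,2]
  e2=[0,0,1] f=>[0,1] g=>[0,1]
  ⟦path⟧₁ = (0 0 0; 3 2 1)
Path 2 = h;k:
  e0=[1,0,0] h=>[0,0,2] k=>[0,1]
  e1=[0,1,0] h=>[2,3,3] k=>[0,4]
  e2=[0,0,1] h=>[0,4,1] k=>[0,0]
  ⟦path⟧₂ = (0 0 0; 1 4 0)
Equal? NO — does not commute

Answer: DOES NOT COMMUTE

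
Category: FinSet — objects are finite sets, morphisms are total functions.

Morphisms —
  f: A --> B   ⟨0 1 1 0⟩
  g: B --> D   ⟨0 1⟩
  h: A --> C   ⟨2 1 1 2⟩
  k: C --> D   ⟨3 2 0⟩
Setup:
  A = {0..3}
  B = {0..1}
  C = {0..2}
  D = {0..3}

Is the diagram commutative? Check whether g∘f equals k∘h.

Path 1 = f;g:
  0 f-->0 g-->0
  1 f-->1 g-->1
  2 f-->1 g-->1
  3 f-->0 g-->0
  ⟦path⟧₁ = ⟨0 1 1 0⟩
Path 2 = h;k:
  0 h-->2 k-->0
  1 h-->1 k-->2
  2 h-->1 k-->2
  3 h-->2 k-->0
  ⟦path⟧₂ = ⟨0 2 2 0⟩
Equal? differ; not commutative

Answer: DOES NOT COMMUTE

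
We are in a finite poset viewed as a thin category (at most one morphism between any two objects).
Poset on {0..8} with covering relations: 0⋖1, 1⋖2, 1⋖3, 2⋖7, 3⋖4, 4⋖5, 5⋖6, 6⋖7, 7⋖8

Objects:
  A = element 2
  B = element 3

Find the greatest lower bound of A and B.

Common predecessors of 2,3: {0,1}
  0 ≤ 1
  1 ≤ 1
glb = 1

Answer: A∧B = 1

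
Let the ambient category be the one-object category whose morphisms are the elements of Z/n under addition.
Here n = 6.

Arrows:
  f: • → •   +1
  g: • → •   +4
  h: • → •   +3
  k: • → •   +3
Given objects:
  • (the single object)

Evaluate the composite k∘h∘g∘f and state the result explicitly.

Answer: +5

Derivation:
  0 +1≡1 +4≡5 +3≡2 +3≡5  (mod 6)
⟦path⟧: +5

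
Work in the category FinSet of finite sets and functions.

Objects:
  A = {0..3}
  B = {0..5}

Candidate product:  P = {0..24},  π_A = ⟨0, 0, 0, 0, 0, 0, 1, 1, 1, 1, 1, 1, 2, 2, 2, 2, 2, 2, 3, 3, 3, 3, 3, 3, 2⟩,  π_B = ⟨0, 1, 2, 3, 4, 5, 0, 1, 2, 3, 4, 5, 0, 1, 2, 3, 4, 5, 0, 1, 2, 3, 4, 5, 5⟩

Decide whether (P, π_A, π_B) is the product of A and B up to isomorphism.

Answer: NOT A VALID PRODUCT — |P|=25 ≠ |A|·|B|=24

Work:
|A|·|B| = 4·6 = 24;  |P| = 25
  → cardinalities differ; no bijection possible.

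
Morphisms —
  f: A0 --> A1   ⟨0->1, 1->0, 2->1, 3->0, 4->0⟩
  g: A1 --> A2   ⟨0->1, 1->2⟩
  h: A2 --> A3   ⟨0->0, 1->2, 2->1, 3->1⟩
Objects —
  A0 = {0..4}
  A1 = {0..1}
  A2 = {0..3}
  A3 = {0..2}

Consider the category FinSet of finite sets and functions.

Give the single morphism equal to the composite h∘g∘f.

Answer: ⟨0->1, 1->2, 2->1, 3->2, 4->2⟩

Work:
  0 f-->1 g-->2 h-->1
  1 f-->0 g-->1 h-->2
  2 f-->1 g-->2 h-->1
  3 f-->0 g-->1 h-->2
  4 f-->0 g-->1 h-->2
result: ⟨0->1, 1->2, 2->1, 3->2, 4->2⟩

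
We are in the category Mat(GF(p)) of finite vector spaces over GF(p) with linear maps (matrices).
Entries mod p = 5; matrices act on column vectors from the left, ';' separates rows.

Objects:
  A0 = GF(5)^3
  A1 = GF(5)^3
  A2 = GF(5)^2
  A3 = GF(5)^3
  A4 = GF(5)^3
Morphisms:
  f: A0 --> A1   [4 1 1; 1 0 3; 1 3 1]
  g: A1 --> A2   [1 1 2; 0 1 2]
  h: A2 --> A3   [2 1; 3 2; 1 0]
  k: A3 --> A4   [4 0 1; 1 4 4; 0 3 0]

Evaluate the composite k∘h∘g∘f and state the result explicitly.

  e0=(1,0,0) f-->(4,1,1) g-->(2,3) h-->(2,2,2) k-->(0,3,1)
  e1=(0,1,0) f-->(1,0,3) g-->(2,1) h-->(0,3,2) k-->(2,0,4)
  e2=(0,0,1) f-->(1,3,1) g-->(1,0) h-->(2,3,1) k-->(4,3,4)
result: [0 2 4; 3 0 3; 1 4 4]

Answer: [0 2 4; 3 0 3; 1 4 4]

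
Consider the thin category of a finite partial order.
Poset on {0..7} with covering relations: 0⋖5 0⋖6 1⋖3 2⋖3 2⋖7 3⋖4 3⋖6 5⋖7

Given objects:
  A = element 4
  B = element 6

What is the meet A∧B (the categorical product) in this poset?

Common predecessors of 4,6: {1,2,3}
  1 <= 3
  2 <= 3
  3 <= 3
glb = 3

Answer: A∧B = 3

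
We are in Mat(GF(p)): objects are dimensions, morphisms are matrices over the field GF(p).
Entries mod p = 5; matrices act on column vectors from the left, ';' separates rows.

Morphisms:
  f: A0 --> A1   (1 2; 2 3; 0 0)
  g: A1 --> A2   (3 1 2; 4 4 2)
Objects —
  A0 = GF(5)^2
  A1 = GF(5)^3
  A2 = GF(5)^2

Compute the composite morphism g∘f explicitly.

Answer: (0 4; 2 0)

Trace:
  e0=(1,0) f-->(1,2,0) g-->(0,2)
  e1=(0,1) f-->(2,3,0) g-->(4,0)
result: (0 4; 2 0)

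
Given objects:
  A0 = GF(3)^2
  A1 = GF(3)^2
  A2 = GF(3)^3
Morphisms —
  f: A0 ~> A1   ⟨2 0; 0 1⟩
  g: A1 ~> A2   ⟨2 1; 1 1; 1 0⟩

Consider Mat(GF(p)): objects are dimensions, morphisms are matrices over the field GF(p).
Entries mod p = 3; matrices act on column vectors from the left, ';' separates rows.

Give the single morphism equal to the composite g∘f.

Answer: ⟨1 1; 2 1; 2 0⟩

Trace:
  e0=⟨1,0⟩ f~>⟨2,0⟩ g~>⟨1,2,2⟩
  e1=⟨0,1⟩ f~>⟨0,1⟩ g~>⟨1,1,0⟩
result: ⟨1 1; 2 1; 2 0⟩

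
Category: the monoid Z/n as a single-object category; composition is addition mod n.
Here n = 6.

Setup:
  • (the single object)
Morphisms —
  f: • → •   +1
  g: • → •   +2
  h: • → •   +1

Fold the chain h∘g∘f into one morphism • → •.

Answer: +4

Trace:
  0 +1≡1 +2≡3 +1≡4  (mod 6)
⟦path⟧: +4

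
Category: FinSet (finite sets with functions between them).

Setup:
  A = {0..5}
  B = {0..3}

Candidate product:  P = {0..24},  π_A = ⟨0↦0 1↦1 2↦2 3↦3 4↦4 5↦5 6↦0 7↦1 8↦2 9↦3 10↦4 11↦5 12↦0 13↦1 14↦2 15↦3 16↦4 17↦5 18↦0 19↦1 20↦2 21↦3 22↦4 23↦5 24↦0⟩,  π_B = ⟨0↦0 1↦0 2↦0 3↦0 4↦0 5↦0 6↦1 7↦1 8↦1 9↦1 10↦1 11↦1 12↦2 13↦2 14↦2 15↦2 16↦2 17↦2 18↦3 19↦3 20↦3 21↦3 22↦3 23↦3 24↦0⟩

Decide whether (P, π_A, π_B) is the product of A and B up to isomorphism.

|A|·|B| = 6·4 = 24;  |P| = 25
  → cardinalities differ; no bijection possible.

Answer: NOT A VALID PRODUCT — |P|=25 ≠ |A|·|B|=24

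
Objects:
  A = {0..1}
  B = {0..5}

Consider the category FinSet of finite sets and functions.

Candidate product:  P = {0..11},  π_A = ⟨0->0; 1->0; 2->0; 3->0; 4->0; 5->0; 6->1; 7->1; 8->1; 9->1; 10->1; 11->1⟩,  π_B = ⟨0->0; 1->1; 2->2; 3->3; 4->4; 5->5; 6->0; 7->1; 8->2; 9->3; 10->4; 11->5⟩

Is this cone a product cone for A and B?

Answer: VALID PRODUCT

Work:
|A|·|B| = 2·6 = 12;  |P| = 12
Check the pairing map k ↦ (π_A(k), π_B(k)):
  0 -> (0,0)
  1 -> (0,1)
  2 -> (0,2)
  3 -> (0,3)
  4 -> (0,4)
  5 -> (0,5)
  6 -> (1,0)
  7 -> (1,1)
  8 -> (1,2)
  9 -> (1,3)
  10 -> (1,4)
  11 -> (1,5)
distinct pairs in image: 12 / 12 needed
  → bijection onto A×B; projections well-typed.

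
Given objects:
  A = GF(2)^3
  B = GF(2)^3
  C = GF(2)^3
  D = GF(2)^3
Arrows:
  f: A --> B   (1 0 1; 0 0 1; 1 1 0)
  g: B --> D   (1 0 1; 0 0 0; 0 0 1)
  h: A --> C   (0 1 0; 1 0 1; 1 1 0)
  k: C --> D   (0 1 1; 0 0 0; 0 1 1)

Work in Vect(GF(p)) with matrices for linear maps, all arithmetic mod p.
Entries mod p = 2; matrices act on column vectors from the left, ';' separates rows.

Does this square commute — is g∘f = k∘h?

Answer: DOES NOT COMMUTE

Derivation:
Along f;g (path 1):
  e0=(1,0,0) f-->(1,0,1) g-->(0,0,1)
  e1=(0,1,0) f-->(0,0,1) g-->(1,0,1)
  e2=(0,0,1) f-->(1,1,0) g-->(1,0,0)
  composite₁ = (0 1 1; 0 0 0; 1 1 0)
Along h;k (path 2):
  e0=(1,0,0) h-->(0,1,1) k-->(0,0,0)
  e1=(0,1,0) h-->(1,0,1) k-->(1,0,1)
  e2=(0,0,1) h-->(0,1,0) k-->(1,0,1)
  composite₂ = (0 1 1; 0 0 0; 0 1 1)
Equal? NO — does not commute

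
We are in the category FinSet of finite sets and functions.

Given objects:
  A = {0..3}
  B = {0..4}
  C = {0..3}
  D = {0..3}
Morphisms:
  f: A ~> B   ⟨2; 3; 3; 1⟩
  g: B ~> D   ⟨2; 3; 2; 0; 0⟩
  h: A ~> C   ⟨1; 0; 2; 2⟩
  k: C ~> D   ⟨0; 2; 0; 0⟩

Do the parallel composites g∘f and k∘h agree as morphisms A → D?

Answer: DOES NOT COMMUTE

Work:
1) trace f;g:
  0 f~>2 g~>2
  1 f~>3 g~>0
  2 f~>3 g~>0
  3 f~>1 g~>3
  ⟦path⟧₁ = ⟨2; 0; 0; 3⟩
2) trace h;k:
  0 h~>1 k~>2
  1 h~>0 k~>0
  2 h~>2 k~>0
  3 h~>2 k~>0
  ⟦path⟧₂ = ⟨2; 0; 0; 0⟩
Equal? NO — does not commute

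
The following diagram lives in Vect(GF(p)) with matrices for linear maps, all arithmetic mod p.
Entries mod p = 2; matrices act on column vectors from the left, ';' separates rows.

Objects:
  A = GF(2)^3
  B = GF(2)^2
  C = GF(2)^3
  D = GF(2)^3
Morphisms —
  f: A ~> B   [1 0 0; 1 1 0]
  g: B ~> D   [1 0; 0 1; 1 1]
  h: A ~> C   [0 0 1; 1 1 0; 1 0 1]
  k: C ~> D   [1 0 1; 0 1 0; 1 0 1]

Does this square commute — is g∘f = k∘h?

Answer: DOES NOT COMMUTE

Work:
1) trace f;g:
  e0=[1,0,0] f~>[1,1] g~>[1,1,0]
  e1=[0,1,0] f~>[0,1] g~>[0,1,1]
  e2=[0,0,1] f~>[0,0] g~>[0,0,0]
  composite₁ = [1 0 0; 1 1 0; 0 1 0]
2) trace h;k:
  e0=[1,0,0] h~>[0,1,1] k~>[1,1,1]
  e1=[0,1,0] h~>[0,1,0] k~>[0,1,0]
  e2=[0,0,1] h~>[1,0,1] k~>[0,0,0]
  composite₂ = [1 0 0; 1 1 0; 1 0 0]
Equal? differ; not commutative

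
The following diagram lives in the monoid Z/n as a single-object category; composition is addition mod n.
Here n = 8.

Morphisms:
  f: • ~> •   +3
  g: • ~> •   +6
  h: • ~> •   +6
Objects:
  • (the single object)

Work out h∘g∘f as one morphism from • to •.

  0 +3≡3 +6≡1 +6≡7  (mod 8)
composite: +7

Answer: +7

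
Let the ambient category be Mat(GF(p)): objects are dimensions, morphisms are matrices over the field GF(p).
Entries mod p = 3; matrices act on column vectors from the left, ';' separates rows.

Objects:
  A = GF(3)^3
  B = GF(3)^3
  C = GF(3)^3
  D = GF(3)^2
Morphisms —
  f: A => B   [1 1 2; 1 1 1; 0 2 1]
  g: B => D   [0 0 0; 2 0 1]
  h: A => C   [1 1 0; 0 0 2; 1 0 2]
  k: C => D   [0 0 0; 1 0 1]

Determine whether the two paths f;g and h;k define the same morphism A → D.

Answer: COMMUTES

Trace:
Path 1 = f;g:
  e0=[1,0,0] f=>[1,1,0] g=>[0,2]
  e1=[0,1,0] f=>[1,1,2] g=>[0,1]
  e2=[0,0,1] f=>[2,1,1] g=>[0,2]
  result₁ = [0 0 0; 2 1 2]
Path 2 = h;k:
  e0=[1,0,0] h=>[1,0,1] k=>[0,2]
  e1=[0,1,0] h=>[1,0,0] k=>[0,1]
  e2=[0,0,1] h=>[0,2,2] k=>[0,2]
  result₂ = [0 0 0; 2 1 2]
Equal? equal; square commutes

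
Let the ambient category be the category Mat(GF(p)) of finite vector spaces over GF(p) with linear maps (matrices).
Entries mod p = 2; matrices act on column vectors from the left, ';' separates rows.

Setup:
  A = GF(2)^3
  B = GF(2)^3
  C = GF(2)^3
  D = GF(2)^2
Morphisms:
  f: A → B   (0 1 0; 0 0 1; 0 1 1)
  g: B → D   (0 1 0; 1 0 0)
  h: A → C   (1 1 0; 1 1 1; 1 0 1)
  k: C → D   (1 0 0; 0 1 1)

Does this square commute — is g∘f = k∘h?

Answer: DOES NOT COMMUTE

Work:
Along f;g (path 1):
  e0=⟨1,0,0⟩ f→⟨0,0,0⟩ g→⟨0,0⟩
  e1=⟨0,1,0⟩ f→⟨1,0,1⟩ g→⟨0,1⟩
  e2=⟨0,0,1⟩ f→⟨0,1,1⟩ g→⟨1,0⟩
  result₁ = (0 0 1; 0 1 0)
Along h;k (path 2):
  e0=⟨1,0,0⟩ h→⟨1,1,1⟩ k→⟨1,0⟩
  e1=⟨0,1,0⟩ h→⟨1,1,0⟩ k→⟨1,1⟩
  e2=⟨0,0,1⟩ h→⟨0,1,1⟩ k→⟨0,0⟩
  result₂ = (1 1 0; 0 1 0)
Equal? differ; not commutative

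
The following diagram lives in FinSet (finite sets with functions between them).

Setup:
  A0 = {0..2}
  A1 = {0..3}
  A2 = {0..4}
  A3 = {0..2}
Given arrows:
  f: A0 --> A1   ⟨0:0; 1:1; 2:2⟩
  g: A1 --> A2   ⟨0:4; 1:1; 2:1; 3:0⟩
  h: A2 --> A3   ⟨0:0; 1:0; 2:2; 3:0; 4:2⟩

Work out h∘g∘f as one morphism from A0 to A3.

Answer: ⟨0:2; 1:0; 2:0⟩

Trace:
  0 f-->0 g-->4 h-->2
  1 f-->1 g-->1 h-->0
  2 f-->2 g-->1 h-->0
⟦path⟧: ⟨0:2; 1:0; 2:0⟩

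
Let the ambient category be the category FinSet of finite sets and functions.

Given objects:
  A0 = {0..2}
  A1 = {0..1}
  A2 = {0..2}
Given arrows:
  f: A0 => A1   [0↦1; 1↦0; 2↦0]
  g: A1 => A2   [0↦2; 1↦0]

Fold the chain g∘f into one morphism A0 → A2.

Answer: [0↦0; 1↦2; 2↦2]

Trace:
  0 f=>1 g=>0
  1 f=>0 g=>2
  2 f=>0 g=>2
result: [0↦0; 1↦2; 2↦2]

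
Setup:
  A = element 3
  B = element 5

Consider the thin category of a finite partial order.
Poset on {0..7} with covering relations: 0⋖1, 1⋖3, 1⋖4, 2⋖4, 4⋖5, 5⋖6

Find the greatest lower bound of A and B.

{x : x≤A ∧ x≤B} = {0,1}  (A=3, B=5)
  0 ≤ 1
  1 ≤ 1
glb = 1

Answer: A∧B = 1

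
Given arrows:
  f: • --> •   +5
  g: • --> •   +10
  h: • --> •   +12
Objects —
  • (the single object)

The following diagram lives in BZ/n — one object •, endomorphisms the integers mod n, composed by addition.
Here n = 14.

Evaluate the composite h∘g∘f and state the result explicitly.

  0 +5≡5 +10≡1 +12≡13  (mod 14)
result: +13

Answer: +13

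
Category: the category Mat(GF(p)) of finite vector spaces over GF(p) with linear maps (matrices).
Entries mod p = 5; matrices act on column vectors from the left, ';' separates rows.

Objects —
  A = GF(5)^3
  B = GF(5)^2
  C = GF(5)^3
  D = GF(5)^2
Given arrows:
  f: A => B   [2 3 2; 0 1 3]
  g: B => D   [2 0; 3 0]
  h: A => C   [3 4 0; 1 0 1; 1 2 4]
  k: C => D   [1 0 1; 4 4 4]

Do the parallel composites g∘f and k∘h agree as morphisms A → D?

Along f;g (path 1):
  e0=[1,0,0] f=>[2,0] g=>[4,1]
  e1=[0,1,0] f=>[3,1] g=>[1,4]
  e2=[0,0,1] f=>[2,3] g=>[4,1]
  ⟦path⟧₁ = [4 1 4; 1 4 1]
Along h;k (path 2):
  e0=[1,0,0] h=>[3,1,1] k=>[4,0]
  e1=[0,1,0] h=>[4,0,2] k=>[1,4]
  e2=[0,0,1] h=>[0,1,4] k=>[4,0]
  ⟦path⟧₂ = [4 1 4; 0 4 0]
Equal? differ; not commutative

Answer: DOES NOT COMMUTE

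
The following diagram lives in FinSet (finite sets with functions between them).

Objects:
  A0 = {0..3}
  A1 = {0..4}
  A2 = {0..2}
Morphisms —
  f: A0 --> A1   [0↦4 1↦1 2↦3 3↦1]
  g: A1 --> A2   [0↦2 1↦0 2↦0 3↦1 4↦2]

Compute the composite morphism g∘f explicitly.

Answer: [0↦2 1↦0 2↦1 3↦0]

Derivation:
  0 f-->4 g-->2
  1 f-->1 g-->0
  2 f-->3 g-->1
  3 f-->1 g-->0
⟦path⟧: [0↦2 1↦0 2↦1 3↦0]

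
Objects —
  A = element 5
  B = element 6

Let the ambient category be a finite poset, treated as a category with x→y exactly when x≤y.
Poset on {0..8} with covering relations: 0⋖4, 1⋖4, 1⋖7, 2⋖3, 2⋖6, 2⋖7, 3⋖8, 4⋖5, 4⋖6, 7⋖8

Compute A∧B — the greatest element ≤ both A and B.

Answer: A∧B = 4

Trace:
{x : x<=A ∧ x<=B} = {0,1,4}  (A=5, B=6)
  0 <= 4
  1 <= 4
  4 <= 4
glb = 4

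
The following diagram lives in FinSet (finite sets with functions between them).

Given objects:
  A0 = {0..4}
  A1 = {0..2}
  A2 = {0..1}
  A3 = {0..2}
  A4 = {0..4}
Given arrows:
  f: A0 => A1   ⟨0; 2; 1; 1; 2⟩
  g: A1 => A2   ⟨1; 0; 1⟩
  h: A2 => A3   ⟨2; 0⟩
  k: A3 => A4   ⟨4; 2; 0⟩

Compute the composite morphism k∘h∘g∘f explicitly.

Answer: ⟨4; 4; 0; 0; 4⟩

Derivation:
  0 f=>0 g=>1 h=>0 k=>4
  1 f=>2 g=>1 h=>0 k=>4
  2 f=>1 g=>0 h=>2 k=>0
  3 f=>1 g=>0 h=>2 k=>0
  4 f=>2 g=>1 h=>0 k=>4
⟦path⟧: ⟨4; 4; 0; 0; 4⟩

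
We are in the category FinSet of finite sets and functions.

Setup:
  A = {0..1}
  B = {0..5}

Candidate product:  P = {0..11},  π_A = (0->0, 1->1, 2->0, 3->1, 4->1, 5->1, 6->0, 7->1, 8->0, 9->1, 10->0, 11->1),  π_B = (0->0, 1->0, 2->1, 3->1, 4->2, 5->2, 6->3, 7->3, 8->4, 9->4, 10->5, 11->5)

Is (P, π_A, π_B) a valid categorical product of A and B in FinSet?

|A|·|B| = 2·6 = 12;  |P| = 12
Check the pairing map k ↦ (π_A(k), π_B(k)):
  0 -> (0,0)
  1 -> (1,0)
  2 -> (0,1)
  3 -> (1,1)
  4 -> (1,2)
  5 -> (1,2)  ✗ repeats pair of k=4
  6 -> (0,3)
  7 -> (1,3)
  8 -> (0,4)
  9 -> (1,4)
  10 -> (0,5)
  11 -> (1,5)
distinct pairs in image: 11 / 12 needed
  → (1,2) hit at k=4 and k=5

Answer: NOT A VALID PRODUCT — duplicate pair at indices 5,4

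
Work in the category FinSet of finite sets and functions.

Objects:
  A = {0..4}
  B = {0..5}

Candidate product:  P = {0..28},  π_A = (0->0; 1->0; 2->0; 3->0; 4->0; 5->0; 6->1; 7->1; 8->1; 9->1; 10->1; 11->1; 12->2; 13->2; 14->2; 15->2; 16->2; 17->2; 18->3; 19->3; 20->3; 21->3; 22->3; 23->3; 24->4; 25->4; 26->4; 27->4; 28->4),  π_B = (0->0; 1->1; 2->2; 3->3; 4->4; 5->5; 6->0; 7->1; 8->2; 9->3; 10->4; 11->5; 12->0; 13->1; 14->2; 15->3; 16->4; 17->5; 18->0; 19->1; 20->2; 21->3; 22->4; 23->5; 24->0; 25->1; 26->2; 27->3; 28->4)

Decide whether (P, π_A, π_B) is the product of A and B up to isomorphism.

|A|·|B| = 5·6 = 30;  |P| = 29
  → cardinalities differ; no bijection possible.

Answer: NOT A VALID PRODUCT — |P|=29 ≠ |A|·|B|=30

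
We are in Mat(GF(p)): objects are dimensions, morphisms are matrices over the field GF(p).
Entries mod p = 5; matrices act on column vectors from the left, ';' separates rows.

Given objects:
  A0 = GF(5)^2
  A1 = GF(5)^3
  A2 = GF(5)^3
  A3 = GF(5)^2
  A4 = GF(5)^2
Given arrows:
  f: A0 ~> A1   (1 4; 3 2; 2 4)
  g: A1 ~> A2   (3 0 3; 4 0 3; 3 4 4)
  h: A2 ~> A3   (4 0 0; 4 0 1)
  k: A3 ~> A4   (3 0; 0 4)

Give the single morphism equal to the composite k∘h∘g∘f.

  e0=⟨1,0⟩ f~>⟨1,3,2⟩ g~>⟨4,0,3⟩ h~>⟨1,4⟩ k~>⟨3,1⟩
  e1=⟨0,1⟩ f~>⟨4,2,4⟩ g~>⟨4,3,1⟩ h~>⟨1,2⟩ k~>⟨3,3⟩
result: (3 3; 1 3)

Answer: (3 3; 1 3)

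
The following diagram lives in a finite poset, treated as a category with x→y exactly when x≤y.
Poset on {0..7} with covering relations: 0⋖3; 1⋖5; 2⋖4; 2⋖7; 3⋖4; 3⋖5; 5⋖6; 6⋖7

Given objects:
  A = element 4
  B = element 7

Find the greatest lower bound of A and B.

Answer: NO MEET EXISTS

Work:
Lower bounds of A=4 and B=7: {0,2,3}
  maximal lower bounds 2 and 3 are incomparable: neither 2<=3 nor 3<=2
→ no greatest lower bound exists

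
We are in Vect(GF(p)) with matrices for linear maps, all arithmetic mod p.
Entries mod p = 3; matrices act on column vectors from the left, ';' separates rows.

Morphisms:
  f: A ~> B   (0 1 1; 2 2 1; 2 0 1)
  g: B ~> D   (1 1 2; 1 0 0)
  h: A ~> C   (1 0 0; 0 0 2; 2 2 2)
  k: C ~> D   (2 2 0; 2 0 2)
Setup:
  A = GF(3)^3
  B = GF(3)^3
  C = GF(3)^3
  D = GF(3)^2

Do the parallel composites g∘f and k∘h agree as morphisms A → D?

Answer: DOES NOT COMMUTE

Derivation:
1) trace f;g:
  e0=(1,0,0) f~>(0,2,2) g~>(0,0)
  e1=(0,1,0) f~>(1,2,0) g~>(0,1)
  e2=(0,0,1) f~>(1,1,1) g~>(1,1)
  result₁ = (0 0 1; 0 1 1)
2) trace h;k:
  e0=(1,0,0) h~>(1,0,2) k~>(2,0)
  e1=(0,1,0) h~>(0,0,2) k~>(0,1)
  e2=(0,0,1) h~>(0,2,2) k~>(1,1)
  result₂ = (2 0 1; 0 1 1)
Equal? distinct morphisms ✗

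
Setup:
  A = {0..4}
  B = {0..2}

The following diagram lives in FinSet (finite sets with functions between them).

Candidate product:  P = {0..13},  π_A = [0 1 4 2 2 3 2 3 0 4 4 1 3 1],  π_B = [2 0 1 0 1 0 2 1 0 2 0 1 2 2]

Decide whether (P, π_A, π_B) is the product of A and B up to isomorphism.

|A|·|B| = 5·3 = 15;  |P| = 14
  → cardinalities differ; no bijection possible.

Answer: NOT A VALID PRODUCT — |P|=14 ≠ |A|·|B|=15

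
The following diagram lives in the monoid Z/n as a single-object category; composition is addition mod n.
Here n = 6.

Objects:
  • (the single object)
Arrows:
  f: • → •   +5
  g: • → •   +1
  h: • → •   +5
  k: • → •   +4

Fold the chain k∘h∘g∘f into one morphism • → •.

  0 +5≡5 +1≡0 +5≡5 +4≡3  (mod 6)
⟦path⟧: +3

Answer: +3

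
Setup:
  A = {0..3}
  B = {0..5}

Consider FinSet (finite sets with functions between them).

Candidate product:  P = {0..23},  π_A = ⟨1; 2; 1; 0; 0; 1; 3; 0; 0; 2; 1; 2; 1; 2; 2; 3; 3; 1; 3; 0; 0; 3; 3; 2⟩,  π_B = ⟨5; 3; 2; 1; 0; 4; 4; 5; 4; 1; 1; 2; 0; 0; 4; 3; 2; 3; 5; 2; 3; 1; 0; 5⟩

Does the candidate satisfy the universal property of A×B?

Answer: VALID PRODUCT

Trace:
|A|·|B| = 4·6 = 24;  |P| = 24
Check the pairing map k ↦ (π_A(k), π_B(k)):
  0 : (1,5)
  1 : (2,3)
  2 : (1,2)
  3 : (0,1)
  4 : (0,0)
  5 : (1,4)
  6 : (3,4)
  7 : (0,5)
  8 : (0,4)
  9 : (2,1)
  10 : (1,1)
  11 : (2,2)
  12 : (1,0)
  13 : (2,0)
  14 : (2,4)
  15 : (3,3)
  16 : (3,2)
  17 : (1,3)
  18 : (3,5)
  19 : (0,2)
  20 : (0,3)
  21 : (3,1)
  22 : (3,0)
  23 : (2,5)
distinct pairs in image: 24 / 24 needed
  → bijection onto A×B; projections well-typed.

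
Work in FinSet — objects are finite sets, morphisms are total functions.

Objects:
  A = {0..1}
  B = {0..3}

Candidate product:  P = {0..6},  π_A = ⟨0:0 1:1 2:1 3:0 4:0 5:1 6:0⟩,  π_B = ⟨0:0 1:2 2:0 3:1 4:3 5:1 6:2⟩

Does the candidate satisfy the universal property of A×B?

|A|·|B| = 2·4 = 8;  |P| = 7
  → cardinalities differ; no bijection possible.

Answer: NOT A VALID PRODUCT — |P|=7 ≠ |A|·|B|=8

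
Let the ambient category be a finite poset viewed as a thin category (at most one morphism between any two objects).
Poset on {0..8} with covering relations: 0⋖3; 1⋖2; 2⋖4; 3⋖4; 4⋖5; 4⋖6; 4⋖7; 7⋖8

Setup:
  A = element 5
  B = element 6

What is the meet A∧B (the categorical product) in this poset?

Lower bounds of A=5 and B=6: {0,1,2,3,4}
  0 ≤ 4
  1 ≤ 4
  2 ≤ 4
  3 ≤ 4
  4 ≤ 4
glb = 4

Answer: A∧B = 4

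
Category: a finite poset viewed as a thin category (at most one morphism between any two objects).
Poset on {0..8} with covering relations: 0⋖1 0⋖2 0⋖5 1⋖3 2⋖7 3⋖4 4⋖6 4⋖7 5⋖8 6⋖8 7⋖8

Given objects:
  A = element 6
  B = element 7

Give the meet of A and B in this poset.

{x : x⊑A ∧ x⊑B} = {0,1,3,4}  (A=6, B=7)
  0 ⊑ 4
  1 ⊑ 4
  3 ⊑ 4
  4 ⊑ 4
glb = 4

Answer: A∧B = 4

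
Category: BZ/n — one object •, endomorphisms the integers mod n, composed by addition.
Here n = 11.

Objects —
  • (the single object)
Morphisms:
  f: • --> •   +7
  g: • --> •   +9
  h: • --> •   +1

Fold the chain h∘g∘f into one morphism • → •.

Answer: +6

Trace:
  0 +7≡7 +9≡5 +1≡6  (mod 11)
result: +6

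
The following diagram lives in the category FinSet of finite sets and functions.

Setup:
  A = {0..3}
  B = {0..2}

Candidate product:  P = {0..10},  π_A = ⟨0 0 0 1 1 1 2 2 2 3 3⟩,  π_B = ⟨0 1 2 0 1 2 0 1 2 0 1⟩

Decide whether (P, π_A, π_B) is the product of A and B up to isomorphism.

|A|·|B| = 4·3 = 12;  |P| = 11
  → cardinalities differ; no bijection possible.

Answer: NOT A VALID PRODUCT — |P|=11 ≠ |A|·|B|=12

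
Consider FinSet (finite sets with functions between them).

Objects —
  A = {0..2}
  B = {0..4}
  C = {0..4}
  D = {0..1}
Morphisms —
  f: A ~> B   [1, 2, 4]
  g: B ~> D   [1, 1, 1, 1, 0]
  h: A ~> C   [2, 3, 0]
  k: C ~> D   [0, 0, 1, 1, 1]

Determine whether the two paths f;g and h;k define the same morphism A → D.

Along f;g (path 1):
  0 f~>1 g~>1
  1 f~>2 g~>1
  2 f~>4 g~>0
  composite₁ = [1, 1, 0]
Along h;k (path 2):
  0 h~>2 k~>1
  1 h~>3 k~>1
  2 h~>0 k~>0
  composite₂ = [1, 1, 0]
Equal? equal; square commutes

Answer: COMMUTES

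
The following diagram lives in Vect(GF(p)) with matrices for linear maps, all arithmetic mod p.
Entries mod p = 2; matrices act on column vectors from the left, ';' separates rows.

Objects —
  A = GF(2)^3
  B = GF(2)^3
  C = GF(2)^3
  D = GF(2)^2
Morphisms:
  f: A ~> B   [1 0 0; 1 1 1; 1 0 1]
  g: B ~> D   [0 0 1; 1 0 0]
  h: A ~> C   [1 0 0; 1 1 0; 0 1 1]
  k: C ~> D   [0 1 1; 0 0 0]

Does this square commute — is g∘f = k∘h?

Path 1 = f;g:
  e0=(1,0,0) f~>(1,1,1) g~>(1,1)
  e1=(0,1,0) f~>(0,1,0) g~>(0,0)
  e2=(0,0,1) f~>(0,1,1) g~>(1,0)
  composite₁ = [1 0 1; 1 0 0]
Path 2 = h;k:
  e0=(1,0,0) h~>(1,1,0) k~>(1,0)
  e1=(0,1,0) h~>(0,1,1) k~>(0,0)
  e2=(0,0,1) h~>(0,0,1) k~>(1,0)
  composite₂ = [1 0 1; 0 0 0]
Equal? distinct morphisms ✗

Answer: DOES NOT COMMUTE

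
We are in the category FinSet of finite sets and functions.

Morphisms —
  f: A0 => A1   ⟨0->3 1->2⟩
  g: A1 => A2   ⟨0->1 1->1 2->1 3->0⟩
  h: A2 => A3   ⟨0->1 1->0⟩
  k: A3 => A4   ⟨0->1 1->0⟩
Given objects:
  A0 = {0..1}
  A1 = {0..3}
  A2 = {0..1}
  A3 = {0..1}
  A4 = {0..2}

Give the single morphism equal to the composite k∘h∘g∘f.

  0 f=>3 g=>0 h=>1 k=>0
  1 f=>2 g=>1 h=>0 k=>1
result: ⟨0->0 1->1⟩

Answer: ⟨0->0 1->1⟩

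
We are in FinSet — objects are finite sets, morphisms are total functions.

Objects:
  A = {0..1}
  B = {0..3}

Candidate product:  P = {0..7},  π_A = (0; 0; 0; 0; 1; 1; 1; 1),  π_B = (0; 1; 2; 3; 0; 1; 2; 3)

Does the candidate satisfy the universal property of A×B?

Answer: VALID PRODUCT

Trace:
|A|·|B| = 2·4 = 8;  |P| = 8
Check the pairing map k ↦ (π_A(k), π_B(k)):
  0 : (0,0)
  1 : (0,1)
  2 : (0,2)
  3 : (0,3)
  4 : (1,0)
  5 : (1,1)
  6 : (1,2)
  7 : (1,3)
distinct pairs in image: 8 / 8 needed
  → bijection onto A×B; projections well-typed.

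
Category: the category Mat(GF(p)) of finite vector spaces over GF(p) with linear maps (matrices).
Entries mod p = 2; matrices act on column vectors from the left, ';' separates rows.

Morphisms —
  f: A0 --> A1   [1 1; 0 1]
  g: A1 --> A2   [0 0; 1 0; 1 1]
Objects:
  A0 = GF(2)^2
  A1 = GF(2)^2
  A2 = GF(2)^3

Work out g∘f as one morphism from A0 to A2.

Answer: [0 0; 1 1; 1 0]

Work:
  e0=(1,0) f-->(1,0) g-->(0,1,1)
  e1=(0,1) f-->(1,1) g-->(0,1,0)
⟦path⟧: [0 0; 1 1; 1 0]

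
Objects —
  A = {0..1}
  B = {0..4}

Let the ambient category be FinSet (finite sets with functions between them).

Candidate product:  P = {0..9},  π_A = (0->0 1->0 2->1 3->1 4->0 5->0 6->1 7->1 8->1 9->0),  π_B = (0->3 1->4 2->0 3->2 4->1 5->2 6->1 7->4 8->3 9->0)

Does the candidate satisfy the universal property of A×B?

|A|·|B| = 2·5 = 10;  |P| = 10
Check the pairing map k ↦ (π_A(k), π_B(k)):
  0 -> (0,3)
  1 -> (0,4)
  2 -> (1,0)
  3 -> (1,2)
  4 -> (0,1)
  5 -> (0,2)
  6 -> (1,1)
  7 -> (1,4)
  8 -> (1,3)
  9 -> (0,0)
distinct pairs in image: 10 / 10 needed
  → bijection onto A×B; projections well-typed.

Answer: VALID PRODUCT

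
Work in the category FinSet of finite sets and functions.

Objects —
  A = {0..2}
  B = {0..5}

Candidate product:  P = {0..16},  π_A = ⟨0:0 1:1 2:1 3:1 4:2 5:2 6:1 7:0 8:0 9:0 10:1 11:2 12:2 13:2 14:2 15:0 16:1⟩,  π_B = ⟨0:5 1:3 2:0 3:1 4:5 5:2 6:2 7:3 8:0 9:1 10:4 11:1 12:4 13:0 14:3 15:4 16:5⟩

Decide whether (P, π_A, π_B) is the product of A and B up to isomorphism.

Answer: NOT A VALID PRODUCT — |P|=17 ≠ |A|·|B|=18

Work:
|A|·|B| = 3·6 = 18;  |P| = 17
  → cardinalities differ; no bijection possible.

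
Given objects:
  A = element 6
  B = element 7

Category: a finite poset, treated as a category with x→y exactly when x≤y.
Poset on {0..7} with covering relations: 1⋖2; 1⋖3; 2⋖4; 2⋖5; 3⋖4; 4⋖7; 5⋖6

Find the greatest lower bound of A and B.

Answer: A∧B = 2

Work:
Lower bounds of A=6 and B=7: {1,2}
  1 ⊑ 2
  2 ⊑ 2
glb = 2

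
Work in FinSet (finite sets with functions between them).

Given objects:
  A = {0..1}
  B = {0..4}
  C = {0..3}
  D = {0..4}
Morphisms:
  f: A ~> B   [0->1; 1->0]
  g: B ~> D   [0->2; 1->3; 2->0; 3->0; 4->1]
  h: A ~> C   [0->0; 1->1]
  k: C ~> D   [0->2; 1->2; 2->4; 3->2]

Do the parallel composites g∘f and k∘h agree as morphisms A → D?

Answer: DOES NOT COMMUTE

Derivation:
Along f;g (path 1):
  0 f~>1 g~>3
  1 f~>0 g~>2
  result₁ = [0->3; 1->2]
Along h;k (path 2):
  0 h~>0 k~>2
  1 h~>1 k~>2
  result₂ = [0->2; 1->2]
Equal? distinct morphisms ✗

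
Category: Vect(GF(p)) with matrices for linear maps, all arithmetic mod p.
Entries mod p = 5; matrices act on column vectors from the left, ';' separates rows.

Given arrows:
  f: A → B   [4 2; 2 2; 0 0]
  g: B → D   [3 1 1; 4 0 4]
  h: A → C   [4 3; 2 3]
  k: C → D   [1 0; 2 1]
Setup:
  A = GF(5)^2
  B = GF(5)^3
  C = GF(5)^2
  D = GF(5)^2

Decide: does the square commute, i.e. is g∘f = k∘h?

Answer: DOES NOT COMMUTE

Derivation:
Along f;g (path 1):
  e0=(1,0) f→(4,2,0) g→(4,1)
  e1=(0,1) f→(2,2,0) g→(3,3)
  composite₁ = [4 3; 1 3]
Along h;k (path 2):
  e0=(1,0) h→(4,2) k→(4,0)
  e1=(0,1) h→(3,3) k→(3,4)
  composite₂ = [4 3; 0 4]
Equal? distinct morphisms ✗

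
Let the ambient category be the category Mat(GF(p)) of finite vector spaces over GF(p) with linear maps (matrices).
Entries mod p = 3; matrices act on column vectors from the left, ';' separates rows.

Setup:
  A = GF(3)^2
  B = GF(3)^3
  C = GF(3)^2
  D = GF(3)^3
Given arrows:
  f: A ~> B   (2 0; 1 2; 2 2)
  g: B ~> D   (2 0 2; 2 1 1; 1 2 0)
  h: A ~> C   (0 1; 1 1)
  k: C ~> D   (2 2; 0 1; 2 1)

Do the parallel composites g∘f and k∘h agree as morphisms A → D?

1) trace f;g:
  e0=(1,0) f~>(2,1,2) g~>(2,1,1)
  e1=(0,1) f~>(0,2,2) g~>(1,1,1)
  result₁ = (2 1; 1 1; 1 1)
2) trace h;k:
  e0=(1,0) h~>(0,1) k~>(2,1,1)
  e1=(0,1) h~>(1,1) k~>(1,1,0)
  result₂ = (2 1; 1 1; 1 0)
Equal? NO — does not commute

Answer: DOES NOT COMMUTE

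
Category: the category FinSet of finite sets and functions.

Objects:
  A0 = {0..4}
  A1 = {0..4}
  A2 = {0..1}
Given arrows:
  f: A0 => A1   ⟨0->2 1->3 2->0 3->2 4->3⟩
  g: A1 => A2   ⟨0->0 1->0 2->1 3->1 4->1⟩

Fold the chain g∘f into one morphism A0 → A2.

  0 f=>2 g=>1
  1 f=>3 g=>1
  2 f=>0 g=>0
  3 f=>2 g=>1
  4 f=>3 g=>1
result: ⟨0->1 1->1 2->0 3->1 4->1⟩

Answer: ⟨0->1 1->1 2->0 3->1 4->1⟩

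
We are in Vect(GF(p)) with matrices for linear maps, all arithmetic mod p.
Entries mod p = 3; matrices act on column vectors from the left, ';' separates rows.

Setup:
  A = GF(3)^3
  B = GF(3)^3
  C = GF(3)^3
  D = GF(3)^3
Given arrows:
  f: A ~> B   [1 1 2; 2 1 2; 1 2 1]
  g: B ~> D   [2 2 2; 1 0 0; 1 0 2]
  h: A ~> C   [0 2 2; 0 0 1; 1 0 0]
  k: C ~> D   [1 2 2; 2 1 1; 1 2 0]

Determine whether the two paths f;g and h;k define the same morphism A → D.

Answer: COMMUTES

Derivation:
1) trace f;g:
  e0=(1,0,0) f~>(1,2,1) g~>(2,1,0)
  e1=(0,1,0) f~>(1,1,2) g~>(2,1,2)
  e2=(0,0,1) f~>(2,2,1) g~>(1,2,1)
  composite₁ = [2 2 1; 1 1 2; 0 2 1]
2) trace h;k:
  e0=(1,0,0) h~>(0,0,1) k~>(2,1,0)
  e1=(0,1,0) h~>(2,0,0) k~>(2,1,2)
  e2=(0,0,1) h~>(2,1,0) k~>(1,2,1)
  composite₂ = [2 2 1; 1 1 2; 0 2 1]
Equal? same morphism ✓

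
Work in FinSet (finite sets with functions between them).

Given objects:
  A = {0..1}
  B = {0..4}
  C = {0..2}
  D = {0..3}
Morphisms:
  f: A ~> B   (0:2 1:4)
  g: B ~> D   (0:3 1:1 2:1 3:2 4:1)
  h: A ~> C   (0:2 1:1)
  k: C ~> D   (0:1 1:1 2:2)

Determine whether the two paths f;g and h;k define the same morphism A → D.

Answer: DOES NOT COMMUTE

Work:
Path 1 = f;g:
  0 f~>2 g~>1
  1 f~>4 g~>1
  ⟦path⟧₁ = (0:1 1:1)
Path 2 = h;k:
  0 h~>2 k~>2
  1 h~>1 k~>1
  ⟦path⟧₂ = (0:2 1:1)
Equal? NO — does not commute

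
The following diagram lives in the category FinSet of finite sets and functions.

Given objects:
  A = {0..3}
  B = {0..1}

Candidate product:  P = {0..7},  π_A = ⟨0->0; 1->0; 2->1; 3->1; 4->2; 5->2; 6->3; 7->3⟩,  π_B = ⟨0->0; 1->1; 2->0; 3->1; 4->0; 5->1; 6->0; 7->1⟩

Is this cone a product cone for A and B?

|A|·|B| = 4·2 = 8;  |P| = 8
Check the pairing map k ↦ (π_A(k), π_B(k)):
  0 -> (0,0)
  1 -> (0,1)
  2 -> (1,0)
  3 -> (1,1)
  4 -> (2,0)
  5 -> (2,1)
  6 -> (3,0)
  7 -> (3,1)
distinct pairs in image: 8 / 8 needed
  → bijection onto A×B; projections well-typed.

Answer: VALID PRODUCT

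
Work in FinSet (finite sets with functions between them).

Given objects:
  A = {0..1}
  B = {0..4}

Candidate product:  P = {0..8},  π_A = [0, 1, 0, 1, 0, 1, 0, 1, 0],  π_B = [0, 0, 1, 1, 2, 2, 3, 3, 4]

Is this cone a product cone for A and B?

|A|·|B| = 2·5 = 10;  |P| = 9
  → cardinalities differ; no bijection possible.

Answer: NOT A VALID PRODUCT — |P|=9 ≠ |A|·|B|=10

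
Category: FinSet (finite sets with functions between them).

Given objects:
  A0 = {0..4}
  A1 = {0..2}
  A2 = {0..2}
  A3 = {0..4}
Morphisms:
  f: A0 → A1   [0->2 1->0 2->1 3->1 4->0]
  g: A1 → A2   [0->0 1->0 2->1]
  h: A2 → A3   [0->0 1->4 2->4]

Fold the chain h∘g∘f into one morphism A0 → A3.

  0 f→2 g→1 h→4
  1 f→0 g→0 h→0
  2 f→1 g→0 h→0
  3 f→1 g→0 h→0
  4 f→0 g→0 h→0
result: [0->4 1->0 2->0 3->0 4->0]

Answer: [0->4 1->0 2->0 3->0 4->0]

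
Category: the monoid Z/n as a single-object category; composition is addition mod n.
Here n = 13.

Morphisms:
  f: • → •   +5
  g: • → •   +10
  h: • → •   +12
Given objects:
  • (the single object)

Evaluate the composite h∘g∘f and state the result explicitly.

  0 +5≡5 +10≡2 +12≡1  (mod 13)
result: +1

Answer: +1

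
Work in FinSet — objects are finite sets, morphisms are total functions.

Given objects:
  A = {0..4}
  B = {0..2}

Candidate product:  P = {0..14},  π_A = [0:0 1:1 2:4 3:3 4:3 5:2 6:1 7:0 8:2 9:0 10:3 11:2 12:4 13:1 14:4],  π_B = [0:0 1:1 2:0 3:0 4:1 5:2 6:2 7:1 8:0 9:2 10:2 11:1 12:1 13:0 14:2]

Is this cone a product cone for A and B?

Answer: VALID PRODUCT

Work:
|A|·|B| = 5·3 = 15;  |P| = 15
Check the pairing map k ↦ (π_A(k), π_B(k)):
  0 : (0,0)
  1 : (1,1)
  2 : (4,0)
  3 : (3,0)
  4 : (3,1)
  5 : (2,2)
  6 : (1,2)
  7 : (0,1)
  8 : (2,0)
  9 : (0,2)
  10 : (3,2)
  11 : (2,1)
  12 : (4,1)
  13 : (1,0)
  14 : (4,2)
distinct pairs in image: 15 / 15 needed
  → bijection onto A×B; projections well-typed.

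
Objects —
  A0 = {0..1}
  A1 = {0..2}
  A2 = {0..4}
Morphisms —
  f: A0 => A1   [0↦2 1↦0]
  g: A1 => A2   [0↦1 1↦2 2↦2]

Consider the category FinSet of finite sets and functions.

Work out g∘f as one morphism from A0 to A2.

Answer: [0↦2 1↦1]

Work:
  0 f=>2 g=>2
  1 f=>0 g=>1
composite: [0↦2 1↦1]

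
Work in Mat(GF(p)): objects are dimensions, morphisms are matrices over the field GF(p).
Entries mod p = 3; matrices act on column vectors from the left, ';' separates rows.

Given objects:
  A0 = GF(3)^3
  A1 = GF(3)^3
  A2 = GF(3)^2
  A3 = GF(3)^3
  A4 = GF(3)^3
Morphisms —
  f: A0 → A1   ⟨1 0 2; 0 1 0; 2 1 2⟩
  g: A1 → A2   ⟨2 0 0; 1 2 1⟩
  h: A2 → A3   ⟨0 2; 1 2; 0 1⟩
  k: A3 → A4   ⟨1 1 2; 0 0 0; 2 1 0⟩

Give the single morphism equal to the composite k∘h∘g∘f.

  e0=[1,0,0] f→[1,0,2] g→[2,0] h→[0,2,0] k→[2,0,2]
  e1=[0,1,0] f→[0,1,1] g→[0,0] h→[0,0,0] k→[0,0,0]
  e2=[0,0,1] f→[2,0,2] g→[1,1] h→[2,0,1] k→[1,0,1]
composite: ⟨2 0 1; 0 0 0; 2 0 1⟩

Answer: ⟨2 0 1; 0 0 0; 2 0 1⟩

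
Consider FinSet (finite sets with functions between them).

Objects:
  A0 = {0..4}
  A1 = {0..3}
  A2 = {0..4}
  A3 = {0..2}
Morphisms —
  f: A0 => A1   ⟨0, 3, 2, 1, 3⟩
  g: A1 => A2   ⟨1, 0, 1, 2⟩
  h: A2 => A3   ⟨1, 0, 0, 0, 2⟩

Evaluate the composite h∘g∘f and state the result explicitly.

Answer: ⟨0, 0, 0, 1, 0⟩

Trace:
  0 f=>0 g=>1 h=>0
  1 f=>3 g=>2 h=>0
  2 f=>2 g=>1 h=>0
  3 f=>1 g=>0 h=>1
  4 f=>3 g=>2 h=>0
composite: ⟨0, 0, 0, 1, 0⟩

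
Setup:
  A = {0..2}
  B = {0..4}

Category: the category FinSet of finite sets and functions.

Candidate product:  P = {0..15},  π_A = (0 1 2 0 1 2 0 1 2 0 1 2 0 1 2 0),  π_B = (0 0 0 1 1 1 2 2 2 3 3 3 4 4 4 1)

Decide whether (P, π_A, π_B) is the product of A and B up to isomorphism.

|A|·|B| = 3·5 = 15;  |P| = 16
  → cardinalities differ; no bijection possible.

Answer: NOT A VALID PRODUCT — |P|=16 ≠ |A|·|B|=15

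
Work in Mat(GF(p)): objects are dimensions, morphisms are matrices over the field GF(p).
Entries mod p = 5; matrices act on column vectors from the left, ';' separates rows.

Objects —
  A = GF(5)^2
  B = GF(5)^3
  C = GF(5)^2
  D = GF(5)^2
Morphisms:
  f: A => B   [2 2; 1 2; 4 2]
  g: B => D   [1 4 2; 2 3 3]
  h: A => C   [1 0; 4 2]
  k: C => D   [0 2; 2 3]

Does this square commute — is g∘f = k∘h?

Along f;g (path 1):
  e0=⟨1,0⟩ f=>⟨2,1,4⟩ g=>⟨4,4⟩
  e1=⟨0,1⟩ f=>⟨2,2,2⟩ g=>⟨4,1⟩
  result₁ = [4 4; 4 1]
Along h;k (path 2):
  e0=⟨1,0⟩ h=>⟨1,4⟩ k=>⟨3,4⟩
  e1=⟨0,1⟩ h=>⟨0,2⟩ k=>⟨4,1⟩
  result₂ = [3 4; 4 1]
Equal? NO — does not commute

Answer: DOES NOT COMMUTE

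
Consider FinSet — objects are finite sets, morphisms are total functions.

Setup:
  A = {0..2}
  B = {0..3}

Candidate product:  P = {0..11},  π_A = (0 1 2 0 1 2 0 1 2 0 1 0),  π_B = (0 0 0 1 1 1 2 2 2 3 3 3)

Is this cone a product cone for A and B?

|A|·|B| = 3·4 = 12;  |P| = 12
Check the pairing map k ↦ (π_A(k), π_B(k)):
  0 -> (0,0)
  1 -> (1,0)
  2 -> (2,0)
  3 -> (0,1)
  4 -> (1,1)
  5 -> (2,1)
  6 -> (0,2)
  7 -> (1,2)
  8 -> (2,2)
  9 -> (0,3)
  10 -> (1,3)
  11 -> (0,3)  ✗ repeats pair of k=9
distinct pairs in image: 11 / 12 needed
  → (0,3) hit at k=9 and k=11

Answer: NOT A VALID PRODUCT — duplicate pair at indices 9,11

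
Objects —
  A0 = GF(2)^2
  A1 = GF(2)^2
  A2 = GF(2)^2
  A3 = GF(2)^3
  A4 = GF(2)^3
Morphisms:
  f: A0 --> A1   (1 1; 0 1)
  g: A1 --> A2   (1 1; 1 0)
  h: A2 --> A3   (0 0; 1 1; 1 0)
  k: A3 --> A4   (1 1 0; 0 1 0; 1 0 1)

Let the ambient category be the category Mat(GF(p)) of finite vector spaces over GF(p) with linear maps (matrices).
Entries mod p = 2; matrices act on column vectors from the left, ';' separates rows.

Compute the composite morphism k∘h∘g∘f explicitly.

Answer: (0 1; 0 1; 1 0)

Trace:
  e0=(1,0) f-->(1,0) g-->(1,1) h-->(0,0,1) k-->(0,0,1)
  e1=(0,1) f-->(1,1) g-->(0,1) h-->(0,1,0) k-->(1,1,0)
⟦path⟧: (0 1; 0 1; 1 0)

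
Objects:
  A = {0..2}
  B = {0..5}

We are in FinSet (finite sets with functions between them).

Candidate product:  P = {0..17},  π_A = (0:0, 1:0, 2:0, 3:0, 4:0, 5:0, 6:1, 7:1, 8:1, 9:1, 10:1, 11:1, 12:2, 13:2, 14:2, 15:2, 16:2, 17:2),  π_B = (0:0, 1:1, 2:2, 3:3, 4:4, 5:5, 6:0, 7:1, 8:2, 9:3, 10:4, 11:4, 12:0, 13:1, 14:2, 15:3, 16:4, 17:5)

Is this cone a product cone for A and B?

|A|·|B| = 3·6 = 18;  |P| = 18
Check the pairing map k ↦ (π_A(k), π_B(k)):
  0 : (0,0)
  1 : (0,1)
  2 : (0,2)
  3 : (0,3)
  4 : (0,4)
  5 : (0,5)
  6 : (1,0)
  7 : (1,1)
  8 : (1,2)
  9 : (1,3)
  10 : (1,4)
  11 : (1,4)  ✗ repeats pair of k=10
  12 : (2,0)
  13 : (2,1)
  14 : (2,2)
  15 : (2,3)
  16 : (2,4)
  17 : (2,5)
distinct pairs in image: 17 / 18 needed
  → (1,4) hit at k=10 and k=11

Answer: NOT A VALID PRODUCT — duplicate pair at indices 10,11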